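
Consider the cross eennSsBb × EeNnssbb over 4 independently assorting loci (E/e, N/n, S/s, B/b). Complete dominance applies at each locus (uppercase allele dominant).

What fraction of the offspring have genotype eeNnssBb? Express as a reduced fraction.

eennSsBb gametes: enSB×4, enSb×4, ensB×4, ensb×4
EeNnssbb gametes: ENsb×4, Ensb×4, eNsb×4, ensb×4
eennSsBb×EeNnssbb grid (16·16=256): EeNnSsBb=16 EeNnSsbb=16 EeNnssBb=16 EeNnssbb=16 EennSsBb=16 EennSsbb=16 EennssBb=16 Eennssbb=16 eeNnSsBb=16 eeNnSsbb=16 eeNnssBb=16 eeNnssbb=16 eennSsBb=16 eennSsbb=16 eennssBb=16 eennssbb=16
eeNnssBb hits 16/256; gcd=16; 16÷16/256÷16 = 1/16

P(eeNnssBb) = 1/16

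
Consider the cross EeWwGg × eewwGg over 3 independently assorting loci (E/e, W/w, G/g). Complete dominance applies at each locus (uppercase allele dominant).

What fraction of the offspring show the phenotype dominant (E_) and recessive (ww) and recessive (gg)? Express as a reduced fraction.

P(E_ ww gg) = 1/16

EeWwGg gametes: EWG×1, EWg×1, EwG×1, Ewg×1, eWG×1, eWg×1, ewG×1, ewg×1
eewwGg gametes: ewG×4, ewg×4
EeWwGg×eewwGg grid (8·8=64): EeWwGG=4 EeWwGg=8 EeWwgg=4 EewwGG=4 EewwGg=8 Eewwgg=4 eeWwGG=4 eeWwGg=8 eeWwgg=4 eewwGG=4 eewwGg=8 eewwgg=4
E_ ww gg hits 4/64; gcd=4; 4÷4/64÷4 = 1/16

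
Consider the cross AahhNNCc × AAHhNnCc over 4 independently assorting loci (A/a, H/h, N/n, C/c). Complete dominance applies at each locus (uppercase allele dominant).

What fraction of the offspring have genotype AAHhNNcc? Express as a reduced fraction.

P(AAHhNNcc) = 1/32

AahhNNCc gametes: AhNC×4, AhNc×4, ahNC×4, ahNc×4
AAHhNnCc gametes: AHNC×2, AHNc×2, AHnC×2, AHnc×2, AhNC×2, AhNc×2, AhnC×2, Ahnc×2
AahhNNCc×AAHhNnCc grid (16·16=256): AAHhNNCC=8 AAHhNNCc=16 AAHhNNcc=8 AAHhNnCC=8 AAHhNnCc=16 AAHhNncc=8 AAhhNNCC=8 AAhhNNCc=16 AAhhNNcc=8 AAhhNnCC=8 AAhhNnCc=16 AAhhNncc=8 AaHhNNCC=8 AaHhNNCc=16 AaHhNNcc=8 AaHhNnCC=8 AaHhNnCc=16 AaHhNncc=8 AahhNNCC=8 AahhNNCc=16 AahhNNcc=8 AahhNnCC=8 AahhNnCc=16 AahhNncc=8
AAHhNNcc hits 8/256; gcd=8; 8÷8/256÷8 = 1/32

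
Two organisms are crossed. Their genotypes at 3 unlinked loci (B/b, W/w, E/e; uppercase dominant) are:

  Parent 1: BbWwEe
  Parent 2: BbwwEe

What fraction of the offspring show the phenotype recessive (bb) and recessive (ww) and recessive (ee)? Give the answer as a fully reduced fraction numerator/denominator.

P(bb ww ee) = 1/32

BbWwEe gametes: BWE×1, BWe×1, BwE×1, Bwe×1, bWE×1, bWe×1, bwE×1, bwe×1
BbwwEe gametes: BwE×2, Bwe×2, bwE×2, bwe×2
BbWwEe×BbwwEe grid (8·8=64): BBWwEE=2 BBWwEe=4 BBWwee=2 BBwwEE=2 BBwwEe=4 BBwwee=2 BbWwEE=4 BbWwEe=8 BbWwee=4 BbwwEE=4 BbwwEe=8 Bbwwee=4 bbWwEE=2 bbWwEe=4 bbWwee=2 bbwwEE=2 bbwwEe=4 bbwwee=2
bb ww ee hits 2/64; gcd=2; 2÷2/64÷2 = 1/32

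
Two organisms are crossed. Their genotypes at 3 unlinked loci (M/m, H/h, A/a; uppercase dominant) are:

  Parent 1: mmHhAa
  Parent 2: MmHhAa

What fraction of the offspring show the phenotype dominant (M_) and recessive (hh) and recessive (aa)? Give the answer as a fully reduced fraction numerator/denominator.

P(M_ hh aa) = 1/32

mmHhAa gametes: mHA×2, mHa×2, mhA×2, mha×2
MmHhAa gametes: MHA×1, MHa×1, MhA×1, Mha×1, mHA×1, mHa×1, mhA×1, mha×1
mmHhAa×MmHhAa grid (8·8=64): MmHHAA=2 MmHHAa=4 MmHHaa=2 MmHhAA=4 MmHhAa=8 MmHhaa=4 MmhhAA=2 MmhhAa=4 Mmhhaa=2 mmHHAA=2 mmHHAa=4 mmHHaa=2 mmHhAA=4 mmHhAa=8 mmHhaa=4 mmhhAA=2 mmhhAa=4 mmhhaa=2
M_ hh aa hits 2/64; gcd=2; 2÷2/64÷2 = 1/32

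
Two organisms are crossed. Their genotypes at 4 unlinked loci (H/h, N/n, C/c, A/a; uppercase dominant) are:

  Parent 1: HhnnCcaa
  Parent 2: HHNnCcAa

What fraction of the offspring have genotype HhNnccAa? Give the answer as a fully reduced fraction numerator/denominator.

P(HhNnccAa) = 1/32

HhnnCcaa gametes: HnCa×4, Hnca×4, hnCa×4, hnca×4
HHNnCcAa gametes: HNCA×2, HNCa×2, HNcA×2, HNca×2, HnCA×2, HnCa×2, HncA×2, Hnca×2
HhnnCcaa×HHNnCcAa grid (16·16=256): HHNnCCAa=8 HHNnCCaa=8 HHNnCcAa=16 HHNnCcaa=16 HHNnccAa=8 HHNnccaa=8 HHnnCCAa=8 HHnnCCaa=8 HHnnCcAa=16 HHnnCcaa=16 HHnnccAa=8 HHnnccaa=8 HhNnCCAa=8 HhNnCCaa=8 HhNnCcAa=16 HhNnCcaa=16 HhNnccAa=8 HhNnccaa=8 HhnnCCAa=8 HhnnCCaa=8 HhnnCcAa=16 HhnnCcaa=16 HhnnccAa=8 Hhnnccaa=8
HhNnccAa hits 8/256; gcd=8; 8÷8/256÷8 = 1/32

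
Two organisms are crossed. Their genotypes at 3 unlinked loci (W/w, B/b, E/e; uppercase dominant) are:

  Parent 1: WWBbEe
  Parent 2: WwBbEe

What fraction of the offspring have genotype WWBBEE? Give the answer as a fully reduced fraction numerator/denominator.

WWBbEe gametes: WBE×2, WBe×2, WbE×2, Wbe×2
WwBbEe gametes: WBE×1, WBe×1, WbE×1, Wbe×1, wBE×1, wBe×1, wbE×1, wbe×1
WWBbEe×WwBbEe grid (8·8=64): WWBBEE=2 WWBBEe=4 WWBBee=2 WWBbEE=4 WWBbEe=8 WWBbee=4 WWbbEE=2 WWbbEe=4 WWbbee=2 WwBBEE=2 WwBBEe=4 WwBBee=2 WwBbEE=4 WwBbEe=8 WwBbee=4 WwbbEE=2 WwbbEe=4 Wwbbee=2
WWBBEE hits 2/64; gcd=2; 2÷2/64÷2 = 1/32

P(WWBBEE) = 1/32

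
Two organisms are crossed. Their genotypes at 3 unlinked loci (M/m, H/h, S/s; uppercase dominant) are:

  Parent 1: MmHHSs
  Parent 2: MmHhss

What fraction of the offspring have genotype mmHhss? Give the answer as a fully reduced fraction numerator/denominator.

P(mmHhss) = 1/16

MmHHSs gametes: MHS×2, MHs×2, mHS×2, mHs×2
MmHhss gametes: MHs×2, Mhs×2, mHs×2, mhs×2
MmHHSs×MmHhss grid (8·8=64): MMHHSs=4 MMHHss=4 MMHhSs=4 MMHhss=4 MmHHSs=8 MmHHss=8 MmHhSs=8 MmHhss=8 mmHHSs=4 mmHHss=4 mmHhSs=4 mmHhss=4
mmHhss hits 4/64; gcd=4; 4÷4/64÷4 = 1/16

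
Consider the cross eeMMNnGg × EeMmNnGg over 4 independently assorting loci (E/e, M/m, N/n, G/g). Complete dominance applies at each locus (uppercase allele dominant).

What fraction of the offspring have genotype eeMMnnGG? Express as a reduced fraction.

eeMMNnGg gametes: eMNG×4, eMNg×4, eMnG×4, eMng×4
EeMmNnGg gametes: EMNG×1, EMNg×1, EMnG×1, EMng×1, EmNG×1, EmNg×1, EmnG×1, Emng×1, eMNG×1, eMNg×1, eMnG×1, eMng×1, emNG×1, emNg×1, emnG×1, emng×1
eeMMNnGg×EeMmNnGg grid (16·16=256): EeMMNNGG=4 EeMMNNGg=8 EeMMNNgg=4 EeMMNnGG=8 EeMMNnGg=16 EeMMNngg=8 EeMMnnGG=4 EeMMnnGg=8 EeMMnngg=4 EeMmNNGG=4 EeMmNNGg=8 EeMmNNgg=4 EeMmNnGG=8 EeMmNnGg=16 EeMmNngg=8 EeMmnnGG=4 EeMmnnGg=8 EeMmnngg=4 eeMMNNGG=4 eeMMNNGg=8 eeMMNNgg=4 eeMMNnGG=8 eeMMNnGg=16 eeMMNngg=8 eeMMnnGG=4 eeMMnnGg=8 eeMMnngg=4 eeMmNNGG=4 eeMmNNGg=8 eeMmNNgg=4 eeMmNnGG=8 eeMmNnGg=16 eeMmNngg=8 eeMmnnGG=4 eeMmnnGg=8 eeMmnngg=4
eeMMnnGG hits 4/256; gcd=4; 4÷4/256÷4 = 1/64

P(eeMMnnGG) = 1/64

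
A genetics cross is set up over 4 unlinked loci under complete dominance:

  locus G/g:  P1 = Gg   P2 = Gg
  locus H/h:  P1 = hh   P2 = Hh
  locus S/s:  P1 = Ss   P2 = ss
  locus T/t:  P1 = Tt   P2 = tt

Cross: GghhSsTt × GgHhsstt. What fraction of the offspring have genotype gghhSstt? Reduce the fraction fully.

GghhSsTt gametes: GhST×2, GhSt×2, GhsT×2, Ghst×2, ghST×2, ghSt×2, ghsT×2, ghst×2
GgHhsstt gametes: GHst×4, Ghst×4, gHst×4, ghst×4
GghhSsTt×GgHhsstt grid (16·16=256): GGHhSsTt=8 GGHhSstt=8 GGHhssTt=8 GGHhsstt=8 GGhhSsTt=8 GGhhSstt=8 GGhhssTt=8 GGhhsstt=8 GgHhSsTt=16 GgHhSstt=16 GgHhssTt=16 GgHhsstt=16 GghhSsTt=16 GghhSstt=16 GghhssTt=16 Gghhsstt=16 ggHhSsTt=8 ggHhSstt=8 ggHhssTt=8 ggHhsstt=8 gghhSsTt=8 gghhSstt=8 gghhssTt=8 gghhsstt=8
gghhSstt hits 8/256; gcd=8; 8÷8/256÷8 = 1/32

P(gghhSstt) = 1/32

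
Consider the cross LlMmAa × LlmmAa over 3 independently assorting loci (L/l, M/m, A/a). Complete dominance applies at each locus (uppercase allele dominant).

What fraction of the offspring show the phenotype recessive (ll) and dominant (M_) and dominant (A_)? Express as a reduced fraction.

P(ll M_ A_) = 3/32

LlMmAa gametes: LMA×1, LMa×1, LmA×1, Lma×1, lMA×1, lMa×1, lmA×1, lma×1
LlmmAa gametes: LmA×2, Lma×2, lmA×2, lma×2
LlMmAa×LlmmAa grid (8·8=64): LLMmAA=2 LLMmAa=4 LLMmaa=2 LLmmAA=2 LLmmAa=4 LLmmaa=2 LlMmAA=4 LlMmAa=8 LlMmaa=4 LlmmAA=4 LlmmAa=8 Llmmaa=4 llMmAA=2 llMmAa=4 llMmaa=2 llmmAA=2 llmmAa=4 llmmaa=2
ll M_ A_ hits 6/64; gcd=2; 6÷2/64÷2 = 3/32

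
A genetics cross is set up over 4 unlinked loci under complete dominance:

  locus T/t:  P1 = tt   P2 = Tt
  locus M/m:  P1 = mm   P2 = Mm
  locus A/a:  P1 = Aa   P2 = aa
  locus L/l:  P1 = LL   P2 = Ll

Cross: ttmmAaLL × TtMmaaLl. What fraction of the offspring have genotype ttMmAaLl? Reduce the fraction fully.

P(ttMmAaLl) = 1/16

ttmmAaLL gametes: tmAL×8, tmaL×8
TtMmaaLl gametes: TMaL×2, TMal×2, TmaL×2, Tmal×2, tMaL×2, tMal×2, tmaL×2, tmal×2
ttmmAaLL×TtMmaaLl grid (16·16=256): TtMmAaLL=16 TtMmAaLl=16 TtMmaaLL=16 TtMmaaLl=16 TtmmAaLL=16 TtmmAaLl=16 TtmmaaLL=16 TtmmaaLl=16 ttMmAaLL=16 ttMmAaLl=16 ttMmaaLL=16 ttMmaaLl=16 ttmmAaLL=16 ttmmAaLl=16 ttmmaaLL=16 ttmmaaLl=16
ttMmAaLl hits 16/256; gcd=16; 16÷16/256÷16 = 1/16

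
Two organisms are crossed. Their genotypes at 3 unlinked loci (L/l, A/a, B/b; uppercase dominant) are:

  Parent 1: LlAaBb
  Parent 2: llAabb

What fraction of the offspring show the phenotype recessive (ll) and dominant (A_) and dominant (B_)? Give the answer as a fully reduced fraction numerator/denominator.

P(ll A_ B_) = 3/16

LlAaBb gametes: LAB×1, LAb×1, LaB×1, Lab×1, lAB×1, lAb×1, laB×1, lab×1
llAabb gametes: lAb×4, lab×4
LlAaBb×llAabb grid (8·8=64): LlAABb=4 LlAAbb=4 LlAaBb=8 LlAabb=8 LlaaBb=4 Llaabb=4 llAABb=4 llAAbb=4 llAaBb=8 llAabb=8 llaaBb=4 llaabb=4
ll A_ B_ hits 12/64; gcd=4; 12÷4/64÷4 = 3/16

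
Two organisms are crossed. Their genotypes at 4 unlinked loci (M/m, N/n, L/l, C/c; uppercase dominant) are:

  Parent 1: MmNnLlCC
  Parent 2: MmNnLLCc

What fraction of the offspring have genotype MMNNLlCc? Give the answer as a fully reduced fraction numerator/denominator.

P(MMNNLlCc) = 1/64

MmNnLlCC gametes: MNLC×2, MNlC×2, MnLC×2, MnlC×2, mNLC×2, mNlC×2, mnLC×2, mnlC×2
MmNnLLCc gametes: MNLC×2, MNLc×2, MnLC×2, MnLc×2, mNLC×2, mNLc×2, mnLC×2, mnLc×2
MmNnLlCC×MmNnLLCc grid (16·16=256): MMNNLLCC=4 MMNNLLCc=4 MMNNLlCC=4 MMNNLlCc=4 MMNnLLCC=8 MMNnLLCc=8 MMNnLlCC=8 MMNnLlCc=8 MMnnLLCC=4 MMnnLLCc=4 MMnnLlCC=4 MMnnLlCc=4 MmNNLLCC=8 MmNNLLCc=8 MmNNLlCC=8 MmNNLlCc=8 MmNnLLCC=16 MmNnLLCc=16 MmNnLlCC=16 MmNnLlCc=16 MmnnLLCC=8 MmnnLLCc=8 MmnnLlCC=8 MmnnLlCc=8 mmNNLLCC=4 mmNNLLCc=4 mmNNLlCC=4 mmNNLlCc=4 mmNnLLCC=8 mmNnLLCc=8 mmNnLlCC=8 mmNnLlCc=8 mmnnLLCC=4 mmnnLLCc=4 mmnnLlCC=4 mmnnLlCc=4
MMNNLlCc hits 4/256; gcd=4; 4÷4/256÷4 = 1/64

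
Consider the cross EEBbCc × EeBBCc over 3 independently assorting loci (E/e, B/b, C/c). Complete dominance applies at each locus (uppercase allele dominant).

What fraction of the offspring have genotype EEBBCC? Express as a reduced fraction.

P(EEBBCC) = 1/16

EEBbCc gametes: EBC×2, EBc×2, EbC×2, Ebc×2
EeBBCc gametes: EBC×2, EBc×2, eBC×2, eBc×2
EEBbCc×EeBBCc grid (8·8=64): EEBBCC=4 EEBBCc=8 EEBBcc=4 EEBbCC=4 EEBbCc=8 EEBbcc=4 EeBBCC=4 EeBBCc=8 EeBBcc=4 EeBbCC=4 EeBbCc=8 EeBbcc=4
EEBBCC hits 4/64; gcd=4; 4÷4/64÷4 = 1/16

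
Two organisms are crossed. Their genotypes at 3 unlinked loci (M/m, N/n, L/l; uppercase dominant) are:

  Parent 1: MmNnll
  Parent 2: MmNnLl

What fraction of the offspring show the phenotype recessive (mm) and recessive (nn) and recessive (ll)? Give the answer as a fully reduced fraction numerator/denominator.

MmNnll gametes: MNl×2, Mnl×2, mNl×2, mnl×2
MmNnLl gametes: MNL×1, MNl×1, MnL×1, Mnl×1, mNL×1, mNl×1, mnL×1, mnl×1
MmNnll×MmNnLl grid (8·8=64): MMNNLl=2 MMNNll=2 MMNnLl=4 MMNnll=4 MMnnLl=2 MMnnll=2 MmNNLl=4 MmNNll=4 MmNnLl=8 MmNnll=8 MmnnLl=4 Mmnnll=4 mmNNLl=2 mmNNll=2 mmNnLl=4 mmNnll=4 mmnnLl=2 mmnnll=2
mm nn ll hits 2/64; gcd=2; 2÷2/64÷2 = 1/32

P(mm nn ll) = 1/32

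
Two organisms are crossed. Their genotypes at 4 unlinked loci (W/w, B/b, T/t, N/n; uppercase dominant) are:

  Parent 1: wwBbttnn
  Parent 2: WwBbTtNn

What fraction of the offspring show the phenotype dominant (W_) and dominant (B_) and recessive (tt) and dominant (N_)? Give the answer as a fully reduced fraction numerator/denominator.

P(W_ B_ tt N_) = 3/32

wwBbttnn gametes: wBtn×8, wbtn×8
WwBbTtNn gametes: WBTN×1, WBTn×1, WBtN×1, WBtn×1, WbTN×1, WbTn×1, WbtN×1, Wbtn×1, wBTN×1, wBTn×1, wBtN×1, wBtn×1, wbTN×1, wbTn×1, wbtN×1, wbtn×1
wwBbttnn×WwBbTtNn grid (16·16=256): WwBBTtNn=8 WwBBTtnn=8 WwBBttNn=8 WwBBttnn=8 WwBbTtNn=16 WwBbTtnn=16 WwBbttNn=16 WwBbttnn=16 WwbbTtNn=8 WwbbTtnn=8 WwbbttNn=8 Wwbbttnn=8 wwBBTtNn=8 wwBBTtnn=8 wwBBttNn=8 wwBBttnn=8 wwBbTtNn=16 wwBbTtnn=16 wwBbttNn=16 wwBbttnn=16 wwbbTtNn=8 wwbbTtnn=8 wwbbttNn=8 wwbbttnn=8
W_ B_ tt N_ hits 24/256; gcd=8; 24÷8/256÷8 = 3/32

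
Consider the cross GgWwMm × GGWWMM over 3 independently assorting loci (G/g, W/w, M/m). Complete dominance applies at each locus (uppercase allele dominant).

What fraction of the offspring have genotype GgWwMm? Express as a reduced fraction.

GgWwMm gametes: GWM×1, GWm×1, GwM×1, Gwm×1, gWM×1, gWm×1, gwM×1, gwm×1
GGWWMM gametes: GWM×8
GgWwMm×GGWWMM grid (8·8=64): GGWWMM=8 GGWWMm=8 GGWwMM=8 GGWwMm=8 GgWWMM=8 GgWWMm=8 GgWwMM=8 GgWwMm=8
GgWwMm hits 8/64; gcd=8; 8÷8/64÷8 = 1/8

P(GgWwMm) = 1/8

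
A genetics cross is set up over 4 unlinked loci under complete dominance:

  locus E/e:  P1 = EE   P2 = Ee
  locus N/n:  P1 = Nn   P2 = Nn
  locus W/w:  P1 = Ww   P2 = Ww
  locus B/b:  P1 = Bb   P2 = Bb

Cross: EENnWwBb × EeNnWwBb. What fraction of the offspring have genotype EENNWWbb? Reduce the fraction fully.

P(EENNWWbb) = 1/128

EENnWwBb gametes: ENWB×2, ENWb×2, ENwB×2, ENwb×2, EnWB×2, EnWb×2, EnwB×2, Enwb×2
EeNnWwBb gametes: ENWB×1, ENWb×1, ENwB×1, ENwb×1, EnWB×1, EnWb×1, EnwB×1, Enwb×1, eNWB×1, eNWb×1, eNwB×1, eNwb×1, enWB×1, enWb×1, enwB×1, enwb×1
EENnWwBb×EeNnWwBb grid (16·16=256): EENNWWBB=2 EENNWWBb=4 EENNWWbb=2 EENNWwBB=4 EENNWwBb=8 EENNWwbb=4 EENNwwBB=2 EENNwwBb=4 EENNwwbb=2 EENnWWBB=4 EENnWWBb=8 EENnWWbb=4 EENnWwBB=8 EENnWwBb=16 EENnWwbb=8 EENnwwBB=4 EENnwwBb=8 EENnwwbb=4 EEnnWWBB=2 EEnnWWBb=4 EEnnWWbb=2 EEnnWwBB=4 EEnnWwBb=8 EEnnWwbb=4 EEnnwwBB=2 EEnnwwBb=4 EEnnwwbb=2 EeNNWWBB=2 EeNNWWBb=4 EeNNWWbb=2 EeNNWwBB=4 EeNNWwBb=8 EeNNWwbb=4 EeNNwwBB=2 EeNNwwBb=4 EeNNwwbb=2 EeNnWWBB=4 EeNnWWBb=8 EeNnWWbb=4 EeNnWwBB=8 EeNnWwBb=16 EeNnWwbb=8 EeNnwwBB=4 EeNnwwBb=8 EeNnwwbb=4 EennWWBB=2 EennWWBb=4 EennWWbb=2 EennWwBB=4 EennWwBb=8 EennWwbb=4 EennwwBB=2 EennwwBb=4 Eennwwbb=2
EENNWWbb hits 2/256; gcd=2; 2÷2/256÷2 = 1/128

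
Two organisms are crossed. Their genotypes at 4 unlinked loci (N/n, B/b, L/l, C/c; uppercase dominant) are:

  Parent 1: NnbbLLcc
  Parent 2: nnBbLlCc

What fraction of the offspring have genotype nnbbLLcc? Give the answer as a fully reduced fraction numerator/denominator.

NnbbLLcc gametes: NbLc×8, nbLc×8
nnBbLlCc gametes: nBLC×2, nBLc×2, nBlC×2, nBlc×2, nbLC×2, nbLc×2, nblC×2, nblc×2
NnbbLLcc×nnBbLlCc grid (16·16=256): NnBbLLCc=16 NnBbLLcc=16 NnBbLlCc=16 NnBbLlcc=16 NnbbLLCc=16 NnbbLLcc=16 NnbbLlCc=16 NnbbLlcc=16 nnBbLLCc=16 nnBbLLcc=16 nnBbLlCc=16 nnBbLlcc=16 nnbbLLCc=16 nnbbLLcc=16 nnbbLlCc=16 nnbbLlcc=16
nnbbLLcc hits 16/256; gcd=16; 16÷16/256÷16 = 1/16

P(nnbbLLcc) = 1/16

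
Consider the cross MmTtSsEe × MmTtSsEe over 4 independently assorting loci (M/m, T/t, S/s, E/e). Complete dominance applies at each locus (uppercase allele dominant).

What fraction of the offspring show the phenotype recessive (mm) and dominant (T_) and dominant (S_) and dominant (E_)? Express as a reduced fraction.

P(mm T_ S_ E_) = 27/256

MmTtSsEe gametes: MTSE×1, MTSe×1, MTsE×1, MTse×1, MtSE×1, MtSe×1, MtsE×1, Mtse×1, mTSE×1, mTSe×1, mTsE×1, mTse×1, mtSE×1, mtSe×1, mtsE×1, mtse×1
MmTtSsEe gametes: MTSE×1, MTSe×1, MTsE×1, MTse×1, MtSE×1, MtSe×1, MtsE×1, Mtse×1, mTSE×1, mTSe×1, mTsE×1, mTse×1, mtSE×1, mtSe×1, mtsE×1, mtse×1
MmTtSsEe×MmTtSsEe grid (16·16=256): MMTTSSEE=1 MMTTSSEe=2 MMTTSSee=1 MMTTSsEE=2 MMTTSsEe=4 MMTTSsee=2 MMTTssEE=1 MMTTssEe=2 MMTTssee=1 MMTtSSEE=2 MMTtSSEe=4 MMTtSSee=2 MMTtSsEE=4 MMTtSsEe=8 MMTtSsee=4 MMTtssEE=2 MMTtssEe=4 MMTtssee=2 MMttSSEE=1 MMttSSEe=2 MMttSSee=1 MMttSsEE=2 MMttSsEe=4 MMttSsee=2 MMttssEE=1 MMttssEe=2 MMttssee=1 MmTTSSEE=2 MmTTSSEe=4 MmTTSSee=2 MmTTSsEE=4 MmTTSsEe=8 MmTTSsee=4 MmTTssEE=2 MmTTssEe=4 MmTTssee=2 MmTtSSEE=4 MmTtSSEe=8 MmTtSSee=4 MmTtSsEE=8 MmTtSsEe=16 MmTtSsee=8 MmTtssEE=4 MmTtssEe=8 MmTtssee=4 MmttSSEE=2 MmttSSEe=4 MmttSSee=2 MmttSsEE=4 MmttSsEe=8 MmttSsee=4 MmttssEE=2 MmttssEe=4 Mmttssee=2 mmTTSSEE=1 mmTTSSEe=2 mmTTSSee=1 mmTTSsEE=2 mmTTSsEe=4 mmTTSsee=2 mmTTssEE=1 mmTTssEe=2 mmTTssee=1 mmTtSSEE=2 mmTtSSEe=4 mmTtSSee=2 mmTtSsEE=4 mmTtSsEe=8 mmTtSsee=4 mmTtssEE=2 mmTtssEe=4 mmTtssee=2 mmttSSEE=1 mmttSSEe=2 mmttSSee=1 mmttSsEE=2 mmttSsEe=4 mmttSsee=2 mmttssEE=1 mmttssEe=2 mmttssee=1
mm T_ S_ E_ hits 27/256; gcd=1; 27÷1/256÷1 = 27/256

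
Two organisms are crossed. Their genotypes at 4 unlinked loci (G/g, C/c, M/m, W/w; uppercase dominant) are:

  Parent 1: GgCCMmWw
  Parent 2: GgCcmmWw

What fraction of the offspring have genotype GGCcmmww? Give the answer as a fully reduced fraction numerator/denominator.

P(GGCcmmww) = 1/64

GgCCMmWw gametes: GCMW×2, GCMw×2, GCmW×2, GCmw×2, gCMW×2, gCMw×2, gCmW×2, gCmw×2
GgCcmmWw gametes: GCmW×2, GCmw×2, GcmW×2, Gcmw×2, gCmW×2, gCmw×2, gcmW×2, gcmw×2
GgCCMmWw×GgCcmmWw grid (16·16=256): GGCCMmWW=4 GGCCMmWw=8 GGCCMmww=4 GGCCmmWW=4 GGCCmmWw=8 GGCCmmww=4 GGCcMmWW=4 GGCcMmWw=8 GGCcMmww=4 GGCcmmWW=4 GGCcmmWw=8 GGCcmmww=4 GgCCMmWW=8 GgCCMmWw=16 GgCCMmww=8 GgCCmmWW=8 GgCCmmWw=16 GgCCmmww=8 GgCcMmWW=8 GgCcMmWw=16 GgCcMmww=8 GgCcmmWW=8 GgCcmmWw=16 GgCcmmww=8 ggCCMmWW=4 ggCCMmWw=8 ggCCMmww=4 ggCCmmWW=4 ggCCmmWw=8 ggCCmmww=4 ggCcMmWW=4 ggCcMmWw=8 ggCcMmww=4 ggCcmmWW=4 ggCcmmWw=8 ggCcmmww=4
GGCcmmww hits 4/256; gcd=4; 4÷4/256÷4 = 1/64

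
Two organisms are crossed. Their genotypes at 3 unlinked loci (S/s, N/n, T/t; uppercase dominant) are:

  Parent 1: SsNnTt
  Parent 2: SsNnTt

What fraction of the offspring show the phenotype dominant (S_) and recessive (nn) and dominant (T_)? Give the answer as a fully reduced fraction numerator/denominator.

SsNnTt gametes: SNT×1, SNt×1, SnT×1, Snt×1, sNT×1, sNt×1, snT×1, snt×1
SsNnTt gametes: SNT×1, SNt×1, SnT×1, Snt×1, sNT×1, sNt×1, snT×1, snt×1
SsNnTt×SsNnTt grid (8·8=64): SSNNTT=1 SSNNTt=2 SSNNtt=1 SSNnTT=2 SSNnTt=4 SSNntt=2 SSnnTT=1 SSnnTt=2 SSnntt=1 SsNNTT=2 SsNNTt=4 SsNNtt=2 SsNnTT=4 SsNnTt=8 SsNntt=4 SsnnTT=2 SsnnTt=4 Ssnntt=2 ssNNTT=1 ssNNTt=2 ssNNtt=1 ssNnTT=2 ssNnTt=4 ssNntt=2 ssnnTT=1 ssnnTt=2 ssnntt=1
S_ nn T_ hits 9/64; gcd=1; 9÷1/64÷1 = 9/64

P(S_ nn T_) = 9/64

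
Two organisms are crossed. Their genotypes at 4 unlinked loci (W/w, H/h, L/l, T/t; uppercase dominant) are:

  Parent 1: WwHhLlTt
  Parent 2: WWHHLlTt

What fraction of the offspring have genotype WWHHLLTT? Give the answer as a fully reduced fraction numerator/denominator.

WwHhLlTt gametes: WHLT×1, WHLt×1, WHlT×1, WHlt×1, WhLT×1, WhLt×1, WhlT×1, Whlt×1, wHLT×1, wHLt×1, wHlT×1, wHlt×1, whLT×1, whLt×1, whlT×1, whlt×1
WWHHLlTt gametes: WHLT×4, WHLt×4, WHlT×4, WHlt×4
WwHhLlTt×WWHHLlTt grid (16·16=256): WWHHLLTT=4 WWHHLLTt=8 WWHHLLtt=4 WWHHLlTT=8 WWHHLlTt=16 WWHHLltt=8 WWHHllTT=4 WWHHllTt=8 WWHHlltt=4 WWHhLLTT=4 WWHhLLTt=8 WWHhLLtt=4 WWHhLlTT=8 WWHhLlTt=16 WWHhLltt=8 WWHhllTT=4 WWHhllTt=8 WWHhlltt=4 WwHHLLTT=4 WwHHLLTt=8 WwHHLLtt=4 WwHHLlTT=8 WwHHLlTt=16 WwHHLltt=8 WwHHllTT=4 WwHHllTt=8 WwHHlltt=4 WwHhLLTT=4 WwHhLLTt=8 WwHhLLtt=4 WwHhLlTT=8 WwHhLlTt=16 WwHhLltt=8 WwHhllTT=4 WwHhllTt=8 WwHhlltt=4
WWHHLLTT hits 4/256; gcd=4; 4÷4/256÷4 = 1/64

P(WWHHLLTT) = 1/64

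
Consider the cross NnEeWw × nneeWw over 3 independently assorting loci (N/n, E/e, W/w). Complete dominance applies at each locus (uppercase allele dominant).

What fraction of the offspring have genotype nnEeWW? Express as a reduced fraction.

NnEeWw gametes: NEW×1, NEw×1, NeW×1, New×1, nEW×1, nEw×1, neW×1, new×1
nneeWw gametes: neW×4, new×4
NnEeWw×nneeWw grid (8·8=64): NnEeWW=4 NnEeWw=8 NnEeww=4 NneeWW=4 NneeWw=8 Nneeww=4 nnEeWW=4 nnEeWw=8 nnEeww=4 nneeWW=4 nneeWw=8 nneeww=4
nnEeWW hits 4/64; gcd=4; 4÷4/64÷4 = 1/16

P(nnEeWW) = 1/16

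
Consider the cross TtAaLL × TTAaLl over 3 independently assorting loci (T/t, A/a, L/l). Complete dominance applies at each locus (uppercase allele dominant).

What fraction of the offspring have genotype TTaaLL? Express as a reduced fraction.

TtAaLL gametes: TAL×2, TaL×2, tAL×2, taL×2
TTAaLl gametes: TAL×2, TAl×2, TaL×2, Tal×2
TtAaLL×TTAaLl grid (8·8=64): TTAALL=4 TTAALl=4 TTAaLL=8 TTAaLl=8 TTaaLL=4 TTaaLl=4 TtAALL=4 TtAALl=4 TtAaLL=8 TtAaLl=8 TtaaLL=4 TtaaLl=4
TTaaLL hits 4/64; gcd=4; 4÷4/64÷4 = 1/16

P(TTaaLL) = 1/16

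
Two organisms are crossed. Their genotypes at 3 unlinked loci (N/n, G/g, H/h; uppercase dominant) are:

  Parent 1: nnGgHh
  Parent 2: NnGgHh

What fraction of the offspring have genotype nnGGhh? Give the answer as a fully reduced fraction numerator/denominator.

nnGgHh gametes: nGH×2, nGh×2, ngH×2, ngh×2
NnGgHh gametes: NGH×1, NGh×1, NgH×1, Ngh×1, nGH×1, nGh×1, ngH×1, ngh×1
nnGgHh×NnGgHh grid (8·8=64): NnGGHH=2 NnGGHh=4 NnGGhh=2 NnGgHH=4 NnGgHh=8 NnGghh=4 NnggHH=2 NnggHh=4 Nngghh=2 nnGGHH=2 nnGGHh=4 nnGGhh=2 nnGgHH=4 nnGgHh=8 nnGghh=4 nnggHH=2 nnggHh=4 nngghh=2
nnGGhh hits 2/64; gcd=2; 2÷2/64÷2 = 1/32

P(nnGGhh) = 1/32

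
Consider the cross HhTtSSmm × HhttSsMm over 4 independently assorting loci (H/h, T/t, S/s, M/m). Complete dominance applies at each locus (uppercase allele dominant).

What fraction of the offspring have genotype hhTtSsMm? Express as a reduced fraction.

P(hhTtSsMm) = 1/32

HhTtSSmm gametes: HTSm×4, HtSm×4, hTSm×4, htSm×4
HhttSsMm gametes: HtSM×2, HtSm×2, HtsM×2, Htsm×2, htSM×2, htSm×2, htsM×2, htsm×2
HhTtSSmm×HhttSsMm grid (16·16=256): HHTtSSMm=8 HHTtSSmm=8 HHTtSsMm=8 HHTtSsmm=8 HHttSSMm=8 HHttSSmm=8 HHttSsMm=8 HHttSsmm=8 HhTtSSMm=16 HhTtSSmm=16 HhTtSsMm=16 HhTtSsmm=16 HhttSSMm=16 HhttSSmm=16 HhttSsMm=16 HhttSsmm=16 hhTtSSMm=8 hhTtSSmm=8 hhTtSsMm=8 hhTtSsmm=8 hhttSSMm=8 hhttSSmm=8 hhttSsMm=8 hhttSsmm=8
hhTtSsMm hits 8/256; gcd=8; 8÷8/256÷8 = 1/32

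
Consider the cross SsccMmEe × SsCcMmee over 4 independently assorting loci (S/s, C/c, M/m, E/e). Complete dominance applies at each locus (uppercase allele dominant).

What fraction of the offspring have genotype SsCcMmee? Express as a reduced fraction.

SsccMmEe gametes: ScME×2, ScMe×2, ScmE×2, Scme×2, scME×2, scMe×2, scmE×2, scme×2
SsCcMmee gametes: SCMe×2, SCme×2, ScMe×2, Scme×2, sCMe×2, sCme×2, scMe×2, scme×2
SsccMmEe×SsCcMmee grid (16·16=256): SSCcMMEe=4 SSCcMMee=4 SSCcMmEe=8 SSCcMmee=8 SSCcmmEe=4 SSCcmmee=4 SSccMMEe=4 SSccMMee=4 SSccMmEe=8 SSccMmee=8 SSccmmEe=4 SSccmmee=4 SsCcMMEe=8 SsCcMMee=8 SsCcMmEe=16 SsCcMmee=16 SsCcmmEe=8 SsCcmmee=8 SsccMMEe=8 SsccMMee=8 SsccMmEe=16 SsccMmee=16 SsccmmEe=8 Ssccmmee=8 ssCcMMEe=4 ssCcMMee=4 ssCcMmEe=8 ssCcMmee=8 ssCcmmEe=4 ssCcmmee=4 ssccMMEe=4 ssccMMee=4 ssccMmEe=8 ssccMmee=8 ssccmmEe=4 ssccmmee=4
SsCcMmee hits 16/256; gcd=16; 16÷16/256÷16 = 1/16

P(SsCcMmee) = 1/16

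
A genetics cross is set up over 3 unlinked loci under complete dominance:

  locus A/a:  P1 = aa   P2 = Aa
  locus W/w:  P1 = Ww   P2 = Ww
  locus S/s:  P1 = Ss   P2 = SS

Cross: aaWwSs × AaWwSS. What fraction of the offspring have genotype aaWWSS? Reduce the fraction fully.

P(aaWWSS) = 1/16

aaWwSs gametes: aWS×2, aWs×2, awS×2, aws×2
AaWwSS gametes: AWS×2, AwS×2, aWS×2, awS×2
aaWwSs×AaWwSS grid (8·8=64): AaWWSS=4 AaWWSs=4 AaWwSS=8 AaWwSs=8 AawwSS=4 AawwSs=4 aaWWSS=4 aaWWSs=4 aaWwSS=8 aaWwSs=8 aawwSS=4 aawwSs=4
aaWWSS hits 4/64; gcd=4; 4÷4/64÷4 = 1/16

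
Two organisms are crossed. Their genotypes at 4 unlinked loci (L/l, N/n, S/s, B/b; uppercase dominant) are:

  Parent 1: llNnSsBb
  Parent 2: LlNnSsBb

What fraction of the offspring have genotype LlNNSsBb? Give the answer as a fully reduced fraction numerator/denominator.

llNnSsBb gametes: lNSB×2, lNSb×2, lNsB×2, lNsb×2, lnSB×2, lnSb×2, lnsB×2, lnsb×2
LlNnSsBb gametes: LNSB×1, LNSb×1, LNsB×1, LNsb×1, LnSB×1, LnSb×1, LnsB×1, Lnsb×1, lNSB×1, lNSb×1, lNsB×1, lNsb×1, lnSB×1, lnSb×1, lnsB×1, lnsb×1
llNnSsBb×LlNnSsBb grid (16·16=256): LlNNSSBB=2 LlNNSSBb=4 LlNNSSbb=2 LlNNSsBB=4 LlNNSsBb=8 LlNNSsbb=4 LlNNssBB=2 LlNNssBb=4 LlNNssbb=2 LlNnSSBB=4 LlNnSSBb=8 LlNnSSbb=4 LlNnSsBB=8 LlNnSsBb=16 LlNnSsbb=8 LlNnssBB=4 LlNnssBb=8 LlNnssbb=4 LlnnSSBB=2 LlnnSSBb=4 LlnnSSbb=2 LlnnSsBB=4 LlnnSsBb=8 LlnnSsbb=4 LlnnssBB=2 LlnnssBb=4 Llnnssbb=2 llNNSSBB=2 llNNSSBb=4 llNNSSbb=2 llNNSsBB=4 llNNSsBb=8 llNNSsbb=4 llNNssBB=2 llNNssBb=4 llNNssbb=2 llNnSSBB=4 llNnSSBb=8 llNnSSbb=4 llNnSsBB=8 llNnSsBb=16 llNnSsbb=8 llNnssBB=4 llNnssBb=8 llNnssbb=4 llnnSSBB=2 llnnSSBb=4 llnnSSbb=2 llnnSsBB=4 llnnSsBb=8 llnnSsbb=4 llnnssBB=2 llnnssBb=4 llnnssbb=2
LlNNSsBb hits 8/256; gcd=8; 8÷8/256÷8 = 1/32

P(LlNNSsBb) = 1/32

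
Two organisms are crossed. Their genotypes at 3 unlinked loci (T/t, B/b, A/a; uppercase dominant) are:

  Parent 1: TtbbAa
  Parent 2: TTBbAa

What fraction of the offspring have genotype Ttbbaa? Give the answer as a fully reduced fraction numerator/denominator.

P(Ttbbaa) = 1/16

TtbbAa gametes: TbA×2, Tba×2, tbA×2, tba×2
TTBbAa gametes: TBA×2, TBa×2, TbA×2, Tba×2
TtbbAa×TTBbAa grid (8·8=64): TTBbAA=4 TTBbAa=8 TTBbaa=4 TTbbAA=4 TTbbAa=8 TTbbaa=4 TtBbAA=4 TtBbAa=8 TtBbaa=4 TtbbAA=4 TtbbAa=8 Ttbbaa=4
Ttbbaa hits 4/64; gcd=4; 4÷4/64÷4 = 1/16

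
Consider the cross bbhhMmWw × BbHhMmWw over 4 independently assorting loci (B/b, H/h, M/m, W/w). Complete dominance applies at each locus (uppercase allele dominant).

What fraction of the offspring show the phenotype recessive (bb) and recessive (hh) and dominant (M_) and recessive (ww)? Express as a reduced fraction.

bbhhMmWw gametes: bhMW×4, bhMw×4, bhmW×4, bhmw×4
BbHhMmWw gametes: BHMW×1, BHMw×1, BHmW×1, BHmw×1, BhMW×1, BhMw×1, BhmW×1, Bhmw×1, bHMW×1, bHMw×1, bHmW×1, bHmw×1, bhMW×1, bhMw×1, bhmW×1, bhmw×1
bbhhMmWw×BbHhMmWw grid (16·16=256): BbHhMMWW=4 BbHhMMWw=8 BbHhMMww=4 BbHhMmWW=8 BbHhMmWw=16 BbHhMmww=8 BbHhmmWW=4 BbHhmmWw=8 BbHhmmww=4 BbhhMMWW=4 BbhhMMWw=8 BbhhMMww=4 BbhhMmWW=8 BbhhMmWw=16 BbhhMmww=8 BbhhmmWW=4 BbhhmmWw=8 Bbhhmmww=4 bbHhMMWW=4 bbHhMMWw=8 bbHhMMww=4 bbHhMmWW=8 bbHhMmWw=16 bbHhMmww=8 bbHhmmWW=4 bbHhmmWw=8 bbHhmmww=4 bbhhMMWW=4 bbhhMMWw=8 bbhhMMww=4 bbhhMmWW=8 bbhhMmWw=16 bbhhMmww=8 bbhhmmWW=4 bbhhmmWw=8 bbhhmmww=4
bb hh M_ ww hits 12/256; gcd=4; 12÷4/256÷4 = 3/64

P(bb hh M_ ww) = 3/64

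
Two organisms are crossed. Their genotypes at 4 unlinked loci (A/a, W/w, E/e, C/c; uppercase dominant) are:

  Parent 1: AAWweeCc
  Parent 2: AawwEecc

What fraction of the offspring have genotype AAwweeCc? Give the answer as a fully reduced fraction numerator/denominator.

AAWweeCc gametes: AWeC×4, AWec×4, AweC×4, Awec×4
AawwEecc gametes: AwEc×4, Awec×4, awEc×4, awec×4
AAWweeCc×AawwEecc grid (16·16=256): AAWwEeCc=16 AAWwEecc=16 AAWweeCc=16 AAWweecc=16 AAwwEeCc=16 AAwwEecc=16 AAwweeCc=16 AAwweecc=16 AaWwEeCc=16 AaWwEecc=16 AaWweeCc=16 AaWweecc=16 AawwEeCc=16 AawwEecc=16 AawweeCc=16 Aawweecc=16
AAwweeCc hits 16/256; gcd=16; 16÷16/256÷16 = 1/16

P(AAwweeCc) = 1/16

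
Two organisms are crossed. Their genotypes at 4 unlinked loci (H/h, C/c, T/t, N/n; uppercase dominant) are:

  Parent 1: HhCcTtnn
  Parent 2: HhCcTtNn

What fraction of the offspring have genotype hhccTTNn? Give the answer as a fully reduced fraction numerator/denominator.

HhCcTtnn gametes: HCTn×2, HCtn×2, HcTn×2, Hctn×2, hCTn×2, hCtn×2, hcTn×2, hctn×2
HhCcTtNn gametes: HCTN×1, HCTn×1, HCtN×1, HCtn×1, HcTN×1, HcTn×1, HctN×1, Hctn×1, hCTN×1, hCTn×1, hCtN×1, hCtn×1, hcTN×1, hcTn×1, hctN×1, hctn×1
HhCcTtnn×HhCcTtNn grid (16·16=256): HHCCTTNn=2 HHCCTTnn=2 HHCCTtNn=4 HHCCTtnn=4 HHCCttNn=2 HHCCttnn=2 HHCcTTNn=4 HHCcTTnn=4 HHCcTtNn=8 HHCcTtnn=8 HHCcttNn=4 HHCcttnn=4 HHccTTNn=2 HHccTTnn=2 HHccTtNn=4 HHccTtnn=4 HHccttNn=2 HHccttnn=2 HhCCTTNn=4 HhCCTTnn=4 HhCCTtNn=8 HhCCTtnn=8 HhCCttNn=4 HhCCttnn=4 HhCcTTNn=8 HhCcTTnn=8 HhCcTtNn=16 HhCcTtnn=16 HhCcttNn=8 HhCcttnn=8 HhccTTNn=4 HhccTTnn=4 HhccTtNn=8 HhccTtnn=8 HhccttNn=4 Hhccttnn=4 hhCCTTNn=2 hhCCTTnn=2 hhCCTtNn=4 hhCCTtnn=4 hhCCttNn=2 hhCCttnn=2 hhCcTTNn=4 hhCcTTnn=4 hhCcTtNn=8 hhCcTtnn=8 hhCcttNn=4 hhCcttnn=4 hhccTTNn=2 hhccTTnn=2 hhccTtNn=4 hhccTtnn=4 hhccttNn=2 hhccttnn=2
hhccTTNn hits 2/256; gcd=2; 2÷2/256÷2 = 1/128

P(hhccTTNn) = 1/128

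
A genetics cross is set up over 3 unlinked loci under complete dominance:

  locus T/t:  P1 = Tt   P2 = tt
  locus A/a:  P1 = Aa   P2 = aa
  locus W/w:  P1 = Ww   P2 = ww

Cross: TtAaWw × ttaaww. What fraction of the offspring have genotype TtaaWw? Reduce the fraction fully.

TtAaWw gametes: TAW×1, TAw×1, TaW×1, Taw×1, tAW×1, tAw×1, taW×1, taw×1
ttaaww gametes: taw×8
TtAaWw×ttaaww grid (8·8=64): TtAaWw=8 TtAaww=8 TtaaWw=8 Ttaaww=8 ttAaWw=8 ttAaww=8 ttaaWw=8 ttaaww=8
TtaaWw hits 8/64; gcd=8; 8÷8/64÷8 = 1/8

P(TtaaWw) = 1/8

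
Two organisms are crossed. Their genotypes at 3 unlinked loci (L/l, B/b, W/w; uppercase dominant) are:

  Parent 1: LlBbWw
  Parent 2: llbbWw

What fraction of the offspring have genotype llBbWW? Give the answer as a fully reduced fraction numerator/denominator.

P(llBbWW) = 1/16

LlBbWw gametes: LBW×1, LBw×1, LbW×1, Lbw×1, lBW×1, lBw×1, lbW×1, lbw×1
llbbWw gametes: lbW×4, lbw×4
LlBbWw×llbbWw grid (8·8=64): LlBbWW=4 LlBbWw=8 LlBbww=4 LlbbWW=4 LlbbWw=8 Llbbww=4 llBbWW=4 llBbWw=8 llBbww=4 llbbWW=4 llbbWw=8 llbbww=4
llBbWW hits 4/64; gcd=4; 4÷4/64÷4 = 1/16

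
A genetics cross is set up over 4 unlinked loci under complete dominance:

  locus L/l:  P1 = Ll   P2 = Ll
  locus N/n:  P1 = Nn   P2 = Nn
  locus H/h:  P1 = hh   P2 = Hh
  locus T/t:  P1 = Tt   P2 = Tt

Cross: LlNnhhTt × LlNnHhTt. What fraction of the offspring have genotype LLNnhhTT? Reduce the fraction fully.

P(LLNnhhTT) = 1/64

LlNnhhTt gametes: LNhT×2, LNht×2, LnhT×2, Lnht×2, lNhT×2, lNht×2, lnhT×2, lnht×2
LlNnHhTt gametes: LNHT×1, LNHt×1, LNhT×1, LNht×1, LnHT×1, LnHt×1, LnhT×1, Lnht×1, lNHT×1, lNHt×1, lNhT×1, lNht×1, lnHT×1, lnHt×1, lnhT×1, lnht×1
LlNnhhTt×LlNnHhTt grid (16·16=256): LLNNHhTT=2 LLNNHhTt=4 LLNNHhtt=2 LLNNhhTT=2 LLNNhhTt=4 LLNNhhtt=2 LLNnHhTT=4 LLNnHhTt=8 LLNnHhtt=4 LLNnhhTT=4 LLNnhhTt=8 LLNnhhtt=4 LLnnHhTT=2 LLnnHhTt=4 LLnnHhtt=2 LLnnhhTT=2 LLnnhhTt=4 LLnnhhtt=2 LlNNHhTT=4 LlNNHhTt=8 LlNNHhtt=4 LlNNhhTT=4 LlNNhhTt=8 LlNNhhtt=4 LlNnHhTT=8 LlNnHhTt=16 LlNnHhtt=8 LlNnhhTT=8 LlNnhhTt=16 LlNnhhtt=8 LlnnHhTT=4 LlnnHhTt=8 LlnnHhtt=4 LlnnhhTT=4 LlnnhhTt=8 Llnnhhtt=4 llNNHhTT=2 llNNHhTt=4 llNNHhtt=2 llNNhhTT=2 llNNhhTt=4 llNNhhtt=2 llNnHhTT=4 llNnHhTt=8 llNnHhtt=4 llNnhhTT=4 llNnhhTt=8 llNnhhtt=4 llnnHhTT=2 llnnHhTt=4 llnnHhtt=2 llnnhhTT=2 llnnhhTt=4 llnnhhtt=2
LLNnhhTT hits 4/256; gcd=4; 4÷4/256÷4 = 1/64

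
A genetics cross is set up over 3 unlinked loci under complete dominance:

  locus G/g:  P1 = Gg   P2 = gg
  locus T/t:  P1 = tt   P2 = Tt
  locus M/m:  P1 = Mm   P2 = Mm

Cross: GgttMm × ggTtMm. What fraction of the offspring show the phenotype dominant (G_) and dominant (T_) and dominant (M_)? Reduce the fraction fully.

P(G_ T_ M_) = 3/16

GgttMm gametes: GtM×2, Gtm×2, gtM×2, gtm×2
ggTtMm gametes: gTM×2, gTm×2, gtM×2, gtm×2
GgttMm×ggTtMm grid (8·8=64): GgTtMM=4 GgTtMm=8 GgTtmm=4 GgttMM=4 GgttMm=8 Ggttmm=4 ggTtMM=4 ggTtMm=8 ggTtmm=4 ggttMM=4 ggttMm=8 ggttmm=4
G_ T_ M_ hits 12/64; gcd=4; 12÷4/64÷4 = 3/16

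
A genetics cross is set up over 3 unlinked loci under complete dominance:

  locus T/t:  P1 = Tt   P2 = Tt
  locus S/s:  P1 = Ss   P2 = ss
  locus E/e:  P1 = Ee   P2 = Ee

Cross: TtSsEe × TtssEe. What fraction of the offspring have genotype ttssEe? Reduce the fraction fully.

P(ttssEe) = 1/16

TtSsEe gametes: TSE×1, TSe×1, TsE×1, Tse×1, tSE×1, tSe×1, tsE×1, tse×1
TtssEe gametes: TsE×2, Tse×2, tsE×2, tse×2
TtSsEe×TtssEe grid (8·8=64): TTSsEE=2 TTSsEe=4 TTSsee=2 TTssEE=2 TTssEe=4 TTssee=2 TtSsEE=4 TtSsEe=8 TtSsee=4 TtssEE=4 TtssEe=8 Ttssee=4 ttSsEE=2 ttSsEe=4 ttSsee=2 ttssEE=2 ttssEe=4 ttssee=2
ttssEe hits 4/64; gcd=4; 4÷4/64÷4 = 1/16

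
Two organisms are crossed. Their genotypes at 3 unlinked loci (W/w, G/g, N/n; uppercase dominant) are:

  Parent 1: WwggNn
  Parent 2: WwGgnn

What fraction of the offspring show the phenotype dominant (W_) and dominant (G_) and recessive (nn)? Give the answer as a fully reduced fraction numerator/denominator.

P(W_ G_ nn) = 3/16

WwggNn gametes: WgN×2, Wgn×2, wgN×2, wgn×2
WwGgnn gametes: WGn×2, Wgn×2, wGn×2, wgn×2
WwggNn×WwGgnn grid (8·8=64): WWGgNn=4 WWGgnn=4 WWggNn=4 WWggnn=4 WwGgNn=8 WwGgnn=8 WwggNn=8 Wwggnn=8 wwGgNn=4 wwGgnn=4 wwggNn=4 wwggnn=4
W_ G_ nn hits 12/64; gcd=4; 12÷4/64÷4 = 3/16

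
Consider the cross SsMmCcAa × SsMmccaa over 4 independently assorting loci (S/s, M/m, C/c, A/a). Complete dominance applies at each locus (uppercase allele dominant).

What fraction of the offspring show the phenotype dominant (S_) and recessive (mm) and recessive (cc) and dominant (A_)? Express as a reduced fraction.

SsMmCcAa gametes: SMCA×1, SMCa×1, SMcA×1, SMca×1, SmCA×1, SmCa×1, SmcA×1, Smca×1, sMCA×1, sMCa×1, sMcA×1, sMca×1, smCA×1, smCa×1, smcA×1, smca×1
SsMmccaa gametes: SMca×4, Smca×4, sMca×4, smca×4
SsMmCcAa×SsMmccaa grid (16·16=256): SSMMCcAa=4 SSMMCcaa=4 SSMMccAa=4 SSMMccaa=4 SSMmCcAa=8 SSMmCcaa=8 SSMmccAa=8 SSMmccaa=8 SSmmCcAa=4 SSmmCcaa=4 SSmmccAa=4 SSmmccaa=4 SsMMCcAa=8 SsMMCcaa=8 SsMMccAa=8 SsMMccaa=8 SsMmCcAa=16 SsMmCcaa=16 SsMmccAa=16 SsMmccaa=16 SsmmCcAa=8 SsmmCcaa=8 SsmmccAa=8 Ssmmccaa=8 ssMMCcAa=4 ssMMCcaa=4 ssMMccAa=4 ssMMccaa=4 ssMmCcAa=8 ssMmCcaa=8 ssMmccAa=8 ssMmccaa=8 ssmmCcAa=4 ssmmCcaa=4 ssmmccAa=4 ssmmccaa=4
S_ mm cc A_ hits 12/256; gcd=4; 12÷4/256÷4 = 3/64

P(S_ mm cc A_) = 3/64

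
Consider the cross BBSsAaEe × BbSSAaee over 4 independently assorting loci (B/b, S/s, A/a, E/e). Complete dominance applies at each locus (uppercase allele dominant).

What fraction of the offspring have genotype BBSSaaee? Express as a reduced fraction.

P(BBSSaaee) = 1/32

BBSsAaEe gametes: BSAE×2, BSAe×2, BSaE×2, BSae×2, BsAE×2, BsAe×2, BsaE×2, Bsae×2
BbSSAaee gametes: BSAe×4, BSae×4, bSAe×4, bSae×4
BBSsAaEe×BbSSAaee grid (16·16=256): BBSSAAEe=8 BBSSAAee=8 BBSSAaEe=16 BBSSAaee=16 BBSSaaEe=8 BBSSaaee=8 BBSsAAEe=8 BBSsAAee=8 BBSsAaEe=16 BBSsAaee=16 BBSsaaEe=8 BBSsaaee=8 BbSSAAEe=8 BbSSAAee=8 BbSSAaEe=16 BbSSAaee=16 BbSSaaEe=8 BbSSaaee=8 BbSsAAEe=8 BbSsAAee=8 BbSsAaEe=16 BbSsAaee=16 BbSsaaEe=8 BbSsaaee=8
BBSSaaee hits 8/256; gcd=8; 8÷8/256÷8 = 1/32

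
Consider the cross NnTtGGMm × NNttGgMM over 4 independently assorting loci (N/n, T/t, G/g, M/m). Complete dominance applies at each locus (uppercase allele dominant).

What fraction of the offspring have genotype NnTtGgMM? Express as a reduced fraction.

NnTtGGMm gametes: NTGM×2, NTGm×2, NtGM×2, NtGm×2, nTGM×2, nTGm×2, ntGM×2, ntGm×2
NNttGgMM gametes: NtGM×8, NtgM×8
NnTtGGMm×NNttGgMM grid (16·16=256): NNTtGGMM=16 NNTtGGMm=16 NNTtGgMM=16 NNTtGgMm=16 NNttGGMM=16 NNttGGMm=16 NNttGgMM=16 NNttGgMm=16 NnTtGGMM=16 NnTtGGMm=16 NnTtGgMM=16 NnTtGgMm=16 NnttGGMM=16 NnttGGMm=16 NnttGgMM=16 NnttGgMm=16
NnTtGgMM hits 16/256; gcd=16; 16÷16/256÷16 = 1/16

P(NnTtGgMM) = 1/16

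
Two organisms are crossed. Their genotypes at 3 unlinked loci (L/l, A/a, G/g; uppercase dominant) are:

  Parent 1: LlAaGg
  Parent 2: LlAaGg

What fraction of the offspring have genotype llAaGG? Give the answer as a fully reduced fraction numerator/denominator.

P(llAaGG) = 1/32

LlAaGg gametes: LAG×1, LAg×1, LaG×1, Lag×1, lAG×1, lAg×1, laG×1, lag×1
LlAaGg gametes: LAG×1, LAg×1, LaG×1, Lag×1, lAG×1, lAg×1, laG×1, lag×1
LlAaGg×LlAaGg grid (8·8=64): LLAAGG=1 LLAAGg=2 LLAAgg=1 LLAaGG=2 LLAaGg=4 LLAagg=2 LLaaGG=1 LLaaGg=2 LLaagg=1 LlAAGG=2 LlAAGg=4 LlAAgg=2 LlAaGG=4 LlAaGg=8 LlAagg=4 LlaaGG=2 LlaaGg=4 Llaagg=2 llAAGG=1 llAAGg=2 llAAgg=1 llAaGG=2 llAaGg=4 llAagg=2 llaaGG=1 llaaGg=2 llaagg=1
llAaGG hits 2/64; gcd=2; 2÷2/64÷2 = 1/32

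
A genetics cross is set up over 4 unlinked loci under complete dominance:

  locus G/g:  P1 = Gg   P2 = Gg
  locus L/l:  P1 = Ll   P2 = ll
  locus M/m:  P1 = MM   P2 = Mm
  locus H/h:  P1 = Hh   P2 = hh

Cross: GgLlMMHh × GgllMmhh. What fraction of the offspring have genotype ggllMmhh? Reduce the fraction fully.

P(ggllMmhh) = 1/32

GgLlMMHh gametes: GLMH×2, GLMh×2, GlMH×2, GlMh×2, gLMH×2, gLMh×2, glMH×2, glMh×2
GgllMmhh gametes: GlMh×4, Glmh×4, glMh×4, glmh×4
GgLlMMHh×GgllMmhh grid (16·16=256): GGLlMMHh=8 GGLlMMhh=8 GGLlMmHh=8 GGLlMmhh=8 GGllMMHh=8 GGllMMhh=8 GGllMmHh=8 GGllMmhh=8 GgLlMMHh=16 GgLlMMhh=16 GgLlMmHh=16 GgLlMmhh=16 GgllMMHh=16 GgllMMhh=16 GgllMmHh=16 GgllMmhh=16 ggLlMMHh=8 ggLlMMhh=8 ggLlMmHh=8 ggLlMmhh=8 ggllMMHh=8 ggllMMhh=8 ggllMmHh=8 ggllMmhh=8
ggllMmhh hits 8/256; gcd=8; 8÷8/256÷8 = 1/32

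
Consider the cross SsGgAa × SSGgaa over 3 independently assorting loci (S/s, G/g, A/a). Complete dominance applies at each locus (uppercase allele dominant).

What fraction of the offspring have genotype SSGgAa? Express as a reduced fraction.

P(SSGgAa) = 1/8

SsGgAa gametes: SGA×1, SGa×1, SgA×1, Sga×1, sGA×1, sGa×1, sgA×1, sga×1
SSGgaa gametes: SGa×4, Sga×4
SsGgAa×SSGgaa grid (8·8=64): SSGGAa=4 SSGGaa=4 SSGgAa=8 SSGgaa=8 SSggAa=4 SSggaa=4 SsGGAa=4 SsGGaa=4 SsGgAa=8 SsGgaa=8 SsggAa=4 Ssggaa=4
SSGgAa hits 8/64; gcd=8; 8÷8/64÷8 = 1/8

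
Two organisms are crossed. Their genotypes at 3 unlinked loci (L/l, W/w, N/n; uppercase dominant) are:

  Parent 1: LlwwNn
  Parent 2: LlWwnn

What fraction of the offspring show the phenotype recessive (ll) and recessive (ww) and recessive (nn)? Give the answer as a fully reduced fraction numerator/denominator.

P(ll ww nn) = 1/16

LlwwNn gametes: LwN×2, Lwn×2, lwN×2, lwn×2
LlWwnn gametes: LWn×2, Lwn×2, lWn×2, lwn×2
LlwwNn×LlWwnn grid (8·8=64): LLWwNn=4 LLWwnn=4 LLwwNn=4 LLwwnn=4 LlWwNn=8 LlWwnn=8 LlwwNn=8 Llwwnn=8 llWwNn=4 llWwnn=4 llwwNn=4 llwwnn=4
ll ww nn hits 4/64; gcd=4; 4÷4/64÷4 = 1/16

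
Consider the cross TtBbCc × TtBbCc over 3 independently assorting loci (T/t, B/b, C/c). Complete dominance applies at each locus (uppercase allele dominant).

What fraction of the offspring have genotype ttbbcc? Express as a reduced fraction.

TtBbCc gametes: TBC×1, TBc×1, TbC×1, Tbc×1, tBC×1, tBc×1, tbC×1, tbc×1
TtBbCc gametes: TBC×1, TBc×1, TbC×1, Tbc×1, tBC×1, tBc×1, tbC×1, tbc×1
TtBbCc×TtBbCc grid (8·8=64): TTBBCC=1 TTBBCc=2 TTBBcc=1 TTBbCC=2 TTBbCc=4 TTBbcc=2 TTbbCC=1 TTbbCc=2 TTbbcc=1 TtBBCC=2 TtBBCc=4 TtBBcc=2 TtBbCC=4 TtBbCc=8 TtBbcc=4 TtbbCC=2 TtbbCc=4 Ttbbcc=2 ttBBCC=1 ttBBCc=2 ttBBcc=1 ttBbCC=2 ttBbCc=4 ttBbcc=2 ttbbCC=1 ttbbCc=2 ttbbcc=1
ttbbcc hits 1/64; gcd=1; 1÷1/64÷1 = 1/64

P(ttbbcc) = 1/64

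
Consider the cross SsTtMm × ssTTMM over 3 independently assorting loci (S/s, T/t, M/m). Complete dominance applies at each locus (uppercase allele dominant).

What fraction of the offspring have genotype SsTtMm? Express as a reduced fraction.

SsTtMm gametes: STM×1, STm×1, StM×1, Stm×1, sTM×1, sTm×1, stM×1, stm×1
ssTTMM gametes: sTM×8
SsTtMm×ssTTMM grid (8·8=64): SsTTMM=8 SsTTMm=8 SsTtMM=8 SsTtMm=8 ssTTMM=8 ssTTMm=8 ssTtMM=8 ssTtMm=8
SsTtMm hits 8/64; gcd=8; 8÷8/64÷8 = 1/8

P(SsTtMm) = 1/8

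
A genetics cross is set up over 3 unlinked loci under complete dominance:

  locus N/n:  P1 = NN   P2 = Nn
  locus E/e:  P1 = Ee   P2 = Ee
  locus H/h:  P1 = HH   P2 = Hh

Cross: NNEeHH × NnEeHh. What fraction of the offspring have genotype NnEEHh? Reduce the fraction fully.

NNEeHH gametes: NEH×4, NeH×4
NnEeHh gametes: NEH×1, NEh×1, NeH×1, Neh×1, nEH×1, nEh×1, neH×1, neh×1
NNEeHH×NnEeHh grid (8·8=64): NNEEHH=4 NNEEHh=4 NNEeHH=8 NNEeHh=8 NNeeHH=4 NNeeHh=4 NnEEHH=4 NnEEHh=4 NnEeHH=8 NnEeHh=8 NneeHH=4 NneeHh=4
NnEEHh hits 4/64; gcd=4; 4÷4/64÷4 = 1/16

P(NnEEHh) = 1/16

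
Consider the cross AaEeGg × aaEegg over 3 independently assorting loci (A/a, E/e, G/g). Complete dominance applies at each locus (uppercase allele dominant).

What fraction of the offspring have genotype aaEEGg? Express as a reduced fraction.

P(aaEEGg) = 1/16

AaEeGg gametes: AEG×1, AEg×1, AeG×1, Aeg×1, aEG×1, aEg×1, aeG×1, aeg×1
aaEegg gametes: aEg×4, aeg×4
AaEeGg×aaEegg grid (8·8=64): AaEEGg=4 AaEEgg=4 AaEeGg=8 AaEegg=8 AaeeGg=4 Aaeegg=4 aaEEGg=4 aaEEgg=4 aaEeGg=8 aaEegg=8 aaeeGg=4 aaeegg=4
aaEEGg hits 4/64; gcd=4; 4÷4/64÷4 = 1/16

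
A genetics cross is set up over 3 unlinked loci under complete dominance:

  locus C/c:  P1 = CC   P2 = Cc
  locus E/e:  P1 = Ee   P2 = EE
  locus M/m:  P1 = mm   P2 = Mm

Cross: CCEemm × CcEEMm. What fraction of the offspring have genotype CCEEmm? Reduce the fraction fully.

CCEemm gametes: CEm×4, Cem×4
CcEEMm gametes: CEM×2, CEm×2, cEM×2, cEm×2
CCEemm×CcEEMm grid (8·8=64): CCEEMm=8 CCEEmm=8 CCEeMm=8 CCEemm=8 CcEEMm=8 CcEEmm=8 CcEeMm=8 CcEemm=8
CCEEmm hits 8/64; gcd=8; 8÷8/64÷8 = 1/8

P(CCEEmm) = 1/8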